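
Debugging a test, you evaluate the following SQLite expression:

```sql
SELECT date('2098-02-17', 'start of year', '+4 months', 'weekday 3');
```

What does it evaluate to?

2098-05-07

`start of year` rewinds 2098-02-17 to 2098-01-01.
Adding +4 months to 2098-01-01 gives 2098-05-01.
`weekday 3` advances to the next Wednesday; 2098-05-01 is a Thursday, so it moves forward to 2098-05-07.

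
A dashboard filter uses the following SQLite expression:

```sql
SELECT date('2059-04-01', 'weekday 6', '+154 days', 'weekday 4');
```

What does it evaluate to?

`weekday 6` advances to the next Saturday; 2059-04-01 is a Tuesday, so it moves forward to 2059-04-05.
Applying '+154 days' to 2059-04-05: counting 154 days forward gives 2059-09-06.
`weekday 4` advances to the next Thursday; 2059-09-06 is a Saturday, so it moves forward to 2059-09-11.

2059-09-11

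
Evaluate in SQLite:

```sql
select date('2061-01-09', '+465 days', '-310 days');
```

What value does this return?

2061-06-13

Applying '+465 days' to 2061-01-09: counting 465 days forward gives 2062-04-19.
Applying '-310 days' to 2062-04-19: counting 310 days back gives 2061-06-13.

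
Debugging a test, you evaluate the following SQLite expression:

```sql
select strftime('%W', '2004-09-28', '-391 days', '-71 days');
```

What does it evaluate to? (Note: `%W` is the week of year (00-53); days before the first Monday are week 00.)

25

First apply '-391 days', '-71 days': 2004-09-28 → 2003-06-24.
2003-06-24 is a Tuesday. SQLite's %W counts Mondays since the year started; the result is 25.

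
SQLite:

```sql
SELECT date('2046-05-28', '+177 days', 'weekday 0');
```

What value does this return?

Applying '+177 days' to 2046-05-28: counting 177 days forward gives 2046-11-21.
`weekday 0` advances to the next Sunday; 2046-11-21 is a Wednesday, so it moves forward to 2046-11-25.

2046-11-25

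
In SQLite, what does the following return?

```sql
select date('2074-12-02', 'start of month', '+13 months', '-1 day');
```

2075-12-31

`start of month` rewinds 2074-12-02 to 2074-12-01.
Adding +13 months to 2074-12-01 gives 2076-01-01.
Going back 1 day from 2076-01-01 reaches 2075-12-31 (last day of December, 31 days).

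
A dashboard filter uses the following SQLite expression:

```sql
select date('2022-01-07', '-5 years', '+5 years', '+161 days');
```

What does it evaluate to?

Adding -5 years to 2022-01-07 gives 2017-01-07.
Adding +5 years to 2017-01-07 gives 2022-01-07.
Applying '+161 days' to 2022-01-07: counting 161 days forward gives 2022-06-17.

2022-06-17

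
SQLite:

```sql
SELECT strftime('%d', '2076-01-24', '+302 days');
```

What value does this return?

First apply '+302 days': 2076-01-24 → 2076-11-21.
`%d` extracts the 2-digit day of month: 21.

21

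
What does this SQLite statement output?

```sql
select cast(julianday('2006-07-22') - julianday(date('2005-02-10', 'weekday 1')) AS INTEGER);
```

523

`weekday 1` advances to the next Monday; 2005-02-10 is a Thursday, so it moves forward to 2005-02-14.
14 days remain in February 2005 after the 14th (28 − 14).
Full months from March 2005 through June 2006 contribute their day counts.
Then 22 days into July 2006.
Total: 14 + 31 + 30 + 31 + 30 + 31 + 31 + 30 + 31 + 30 + 31 + 31 + 28 + 31 + 30 + 31 + 30 + 22 = 523.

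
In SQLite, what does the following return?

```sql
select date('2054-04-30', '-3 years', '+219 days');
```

2051-12-05

Adding -3 years to 2054-04-30 gives 2051-04-30.
Applying '+219 days' to 2051-04-30: counting 219 days forward gives 2051-12-05.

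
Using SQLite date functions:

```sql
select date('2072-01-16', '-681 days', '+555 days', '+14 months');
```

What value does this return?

Applying '-681 days' to 2072-01-16: counting 681 days back gives 2070-03-06.
Applying '+555 days' to 2070-03-06: counting 555 days forward gives 2071-09-12.
Adding +14 months to 2071-09-12 gives 2072-11-12.

2072-11-12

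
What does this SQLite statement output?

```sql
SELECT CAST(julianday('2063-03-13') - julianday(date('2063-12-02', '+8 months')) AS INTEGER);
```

-508

Adding +8 months to 2063-12-02 gives 2064-08-02.
18 days remain in March 2063 after the 13th (31 − 13).
Full months from April 2063 through July 2064 contribute their day counts.
Then 2 days into August 2064.
Total: 18 + 30 + 31 + 30 + 31 + 31 + 30 + 31 + 30 + 31 + 31 + 29 + 31 + 30 + 31 + 30 + 31 + 2 = 508.
The subtraction is earlier − later, so the result is −508 → -508.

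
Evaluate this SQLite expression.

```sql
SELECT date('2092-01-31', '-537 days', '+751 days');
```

2092-09-01

Applying '-537 days' to 2092-01-31: counting 537 days back gives 2090-08-12.
Applying '+751 days' to 2090-08-12: counting 751 days forward gives 2092-09-01.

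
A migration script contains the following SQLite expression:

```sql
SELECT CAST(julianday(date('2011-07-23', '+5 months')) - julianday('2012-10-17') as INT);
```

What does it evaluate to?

-299

Adding +5 months to 2011-07-23 gives 2011-12-23.
8 days remain in December 2011 after the 23rd (31 − 23).
Full months from January 2012 through September 2012 contribute their day counts.
Then 17 days into October 2012.
Total: 8 + 31 + 29 + 31 + 30 + 31 + 30 + 31 + 31 + 30 + 17 = 299.
The subtraction is earlier − later, so the result is −299 → -299.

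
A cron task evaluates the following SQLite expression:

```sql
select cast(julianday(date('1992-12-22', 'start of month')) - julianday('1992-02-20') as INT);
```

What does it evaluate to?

285

`start of month` rewinds 1992-12-22 to 1992-12-01.
9 days remain in February 1992 after the 20th (29 − 20).
Full months from March 1992 through November 1992 contribute their day counts.
Then 1 day into December 1992.
Total: 9 + 31 + 30 + 31 + 30 + 31 + 31 + 30 + 31 + 30 + 1 = 285.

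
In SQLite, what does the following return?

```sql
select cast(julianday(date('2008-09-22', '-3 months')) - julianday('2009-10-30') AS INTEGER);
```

Adding -3 months to 2008-09-22 gives 2008-06-22.
8 days remain in June 2008 after the 22nd (30 − 22).
Full months from July 2008 through September 2009 contribute their day counts.
Then 30 days into October 2009.
Total: 8 + 31 + 31 + 30 + 31 + 30 + 31 + 31 + 28 + 31 + 30 + 31 + 30 + 31 + 31 + 30 + 30 = 495.
The subtraction is earlier − later, so the result is −495 → -495.

-495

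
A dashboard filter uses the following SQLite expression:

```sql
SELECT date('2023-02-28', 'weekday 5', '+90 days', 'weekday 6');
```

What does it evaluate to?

2023-06-03

`weekday 5` advances to the next Friday; 2023-02-28 is a Tuesday, so it moves forward to 2023-03-03.
Applying '+90 days' to 2023-03-03: counting 90 days forward gives 2023-06-01.
`weekday 6` advances to the next Saturday; 2023-06-01 is a Thursday, so it moves forward to 2023-06-03.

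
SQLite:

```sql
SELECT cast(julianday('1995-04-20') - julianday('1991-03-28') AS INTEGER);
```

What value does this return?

3 days remain in March 1991 after the 28th (31 − 28).
Full months from April 1991 through March 1995 contribute their day counts.
Then 20 days into April 1995.
Total: 3 + 30 + 31 + 30 + 31 + 31 + 30 + 31 + 30 + 31 + 31 + 29 + 31 + 30 + 31 + 30 + 31 + 31 + 30 + 31 + 30 + 31 + 31 + 28 + 31 + 30 + 31 + 30 + 31 + 31 + 30 + 31 + 30 + 31 + 31 + 28 + 31 + 30 + 31 + 30 + 31 + 31 + 30 + 31 + 30 + 31 + 31 + 28 + 31 + 20 = 1484.

1484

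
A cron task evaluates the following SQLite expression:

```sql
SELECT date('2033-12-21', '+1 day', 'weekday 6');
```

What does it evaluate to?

2033-12-24

Advancing 1 more day within December lands on 2033-12-22.
`weekday 6` advances to the next Saturday; 2033-12-22 is a Thursday, so it moves forward to 2033-12-24.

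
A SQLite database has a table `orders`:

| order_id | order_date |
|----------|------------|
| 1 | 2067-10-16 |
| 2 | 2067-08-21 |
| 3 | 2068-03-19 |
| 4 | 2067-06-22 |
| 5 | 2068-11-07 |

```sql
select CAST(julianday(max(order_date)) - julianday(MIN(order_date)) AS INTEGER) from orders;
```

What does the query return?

MIN = 2067-06-22, MAX = 2068-11-07.
8 days remain in June 2067 after the 22nd (30 − 22).
Full months from July 2067 through October 2068 contribute their day counts.
Then 7 days into November 2068.
Total: 8 + 31 + 31 + 30 + 31 + 30 + 31 + 31 + 29 + 31 + 30 + 31 + 30 + 31 + 31 + 30 + 31 + 7 = 504.

504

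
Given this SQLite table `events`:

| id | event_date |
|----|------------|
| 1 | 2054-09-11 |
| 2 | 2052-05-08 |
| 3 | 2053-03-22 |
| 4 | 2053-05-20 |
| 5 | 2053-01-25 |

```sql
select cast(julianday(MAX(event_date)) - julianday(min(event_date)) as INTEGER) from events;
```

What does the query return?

856

MIN = 2052-05-08, MAX = 2054-09-11.
23 days remain in May 2052 after the 8th (31 − 8).
Full months from June 2052 through August 2054 contribute their day counts.
Then 11 days into September 2054.
Total: 23 + 30 + 31 + 31 + 30 + 31 + 30 + 31 + 31 + 28 + 31 + 30 + 31 + 30 + 31 + 31 + 30 + 31 + 30 + 31 + 31 + 28 + 31 + 30 + 31 + 30 + 31 + 31 + 11 = 856.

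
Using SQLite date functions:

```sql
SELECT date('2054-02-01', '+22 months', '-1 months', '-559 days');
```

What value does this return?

2054-04-21

Adding +22 months to 2054-02-01 gives 2055-12-01.
Adding -1 month to 2055-12-01 gives 2055-11-01.
Applying '-559 days' to 2055-11-01: counting 559 days back gives 2054-04-21.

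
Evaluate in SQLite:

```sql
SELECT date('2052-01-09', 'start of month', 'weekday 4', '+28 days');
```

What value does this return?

`start of month` rewinds 2052-01-09 to 2052-01-01.
`weekday 4` advances to the next Thursday; 2052-01-01 is a Monday, so it moves forward to 2052-01-04.
January 2052 has 31 days; 27 remain after the 4th, so 28 days reach 2052-02-01.

2052-02-01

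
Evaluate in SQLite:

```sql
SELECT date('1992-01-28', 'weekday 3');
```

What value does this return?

1992-01-29

`weekday 3` advances to the next Wednesday; 1992-01-28 is a Tuesday, so it moves forward to 1992-01-29.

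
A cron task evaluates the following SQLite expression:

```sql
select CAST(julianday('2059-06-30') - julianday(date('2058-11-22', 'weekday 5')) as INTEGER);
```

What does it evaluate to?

`weekday 5` advances to the next Friday; 2058-11-22 is already a Friday, so it stays at 2058-11-22.
8 days remain in November 2058 after the 22nd (30 − 22).
Full months from December 2058 through May 2059 contribute their day counts.
Then 30 days into June 2059.
Total: 8 + 31 + 31 + 28 + 31 + 30 + 31 + 30 = 220.

220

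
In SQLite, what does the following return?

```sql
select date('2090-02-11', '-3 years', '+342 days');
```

2088-01-19

Adding -3 years to 2090-02-11 gives 2087-02-11.
Applying '+342 days' to 2087-02-11: counting 342 days forward gives 2088-01-19.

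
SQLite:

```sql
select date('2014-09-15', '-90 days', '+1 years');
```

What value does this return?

2015-06-17

Applying '-90 days' to 2014-09-15: counting 90 days back gives 2014-06-17.
Adding +1 year to 2014-06-17 gives 2015-06-17.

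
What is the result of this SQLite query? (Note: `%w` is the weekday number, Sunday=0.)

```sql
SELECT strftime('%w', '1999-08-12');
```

1999-08-12 is a Thursday; with Sunday=0 that is 4.

4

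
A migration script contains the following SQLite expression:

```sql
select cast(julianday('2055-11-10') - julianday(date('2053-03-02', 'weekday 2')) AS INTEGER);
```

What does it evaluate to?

981

`weekday 2` advances to the next Tuesday; 2053-03-02 is a Sunday, so it moves forward to 2053-03-04.
27 days remain in March 2053 after the 4th (31 − 4).
Full months from April 2053 through October 2055 contribute their day counts.
Then 10 days into November 2055.
Total: 27 + 30 + 31 + 30 + 31 + 31 + 30 + 31 + 30 + 31 + 31 + 28 + 31 + 30 + 31 + 30 + 31 + 31 + 30 + 31 + 30 + 31 + 31 + 28 + 31 + 30 + 31 + 30 + 31 + 31 + 30 + 31 + 10 = 981.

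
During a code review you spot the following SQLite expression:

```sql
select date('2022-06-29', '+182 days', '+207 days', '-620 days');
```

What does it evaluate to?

Applying '+182 days' to 2022-06-29: counting 182 days forward gives 2022-12-28.
Applying '+207 days' to 2022-12-28: counting 207 days forward gives 2023-07-23.
Applying '-620 days' to 2023-07-23: counting 620 days back gives 2021-11-10.

2021-11-10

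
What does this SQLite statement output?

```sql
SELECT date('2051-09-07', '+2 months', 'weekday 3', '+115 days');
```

2052-03-02

Adding +2 months to 2051-09-07 gives 2051-11-07.
`weekday 3` advances to the next Wednesday; 2051-11-07 is a Tuesday, so it moves forward to 2051-11-08.
Applying '+115 days' to 2051-11-08: counting 115 days forward gives 2052-03-02.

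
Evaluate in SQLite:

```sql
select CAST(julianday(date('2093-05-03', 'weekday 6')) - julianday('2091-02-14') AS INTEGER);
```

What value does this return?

`weekday 6` advances to the next Saturday; 2093-05-03 is a Sunday, so it moves forward to 2093-05-09.
14 days remain in February 2091 after the 14th (28 − 14).
Full months from March 2091 through April 2093 contribute their day counts.
Then 9 days into May 2093.
Total: 14 + 31 + 30 + 31 + 30 + 31 + 31 + 30 + 31 + 30 + 31 + 31 + 29 + 31 + 30 + 31 + 30 + 31 + 31 + 30 + 31 + 30 + 31 + 31 + 28 + 31 + 30 + 9 = 815.

815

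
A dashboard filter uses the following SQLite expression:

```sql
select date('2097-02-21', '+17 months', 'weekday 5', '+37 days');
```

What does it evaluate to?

2098-08-31

Adding +17 months to 2097-02-21 gives 2098-07-21.
`weekday 5` advances to the next Friday; 2098-07-21 is a Monday, so it moves forward to 2098-07-25.
July 2098 has 31 days; 6 remain after the 25th, so 7 days reach 2098-08-01.
Advancing 30 more days within August lands on 2098-08-31.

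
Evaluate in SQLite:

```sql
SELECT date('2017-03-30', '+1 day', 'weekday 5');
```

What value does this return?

Advancing 1 more day within March lands on 2017-03-31.
`weekday 5` advances to the next Friday; 2017-03-31 is already a Friday, so it stays at 2017-03-31.

2017-03-31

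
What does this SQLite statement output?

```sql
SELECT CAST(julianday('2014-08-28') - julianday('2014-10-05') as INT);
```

-38

3 days remain in August 2014 after the 28th (31 − 28).
September 2014: 30 days.
Then 5 days into October 2014.
Total: 3 + 30 + 5 = 38.
The subtraction is earlier − later, so the result is −38 → -38.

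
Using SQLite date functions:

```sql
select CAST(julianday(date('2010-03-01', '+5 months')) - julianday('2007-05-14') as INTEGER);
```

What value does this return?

1175

Adding +5 months to 2010-03-01 gives 2010-08-01.
17 days remain in May 2007 after the 14th (31 − 14).
Full months from June 2007 through July 2010 contribute their day counts.
Then 1 day into August 2010.
Total: 17 + 30 + 31 + 31 + 30 + 31 + 30 + 31 + 31 + 29 + 31 + 30 + 31 + 30 + 31 + 31 + 30 + 31 + 30 + 31 + 31 + 28 + 31 + 30 + 31 + 30 + 31 + 31 + 30 + 31 + 30 + 31 + 31 + 28 + 31 + 30 + 31 + 30 + 31 + 1 = 1175.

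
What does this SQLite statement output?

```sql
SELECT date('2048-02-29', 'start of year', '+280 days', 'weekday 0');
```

2048-10-11

`start of year` rewinds 2048-02-29 to 2048-01-01.
Applying '+280 days' to 2048-01-01: counting 280 days forward gives 2048-10-07.
`weekday 0` advances to the next Sunday; 2048-10-07 is a Wednesday, so it moves forward to 2048-10-11.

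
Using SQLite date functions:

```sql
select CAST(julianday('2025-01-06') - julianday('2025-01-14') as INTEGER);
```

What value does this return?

Both dates are in January 2025: 14 − 6 = 8.
The subtraction is earlier − later, so the result is −8 → -8.

-8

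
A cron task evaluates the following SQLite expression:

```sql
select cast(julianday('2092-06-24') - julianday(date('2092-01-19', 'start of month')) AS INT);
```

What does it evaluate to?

`start of month` rewinds 2092-01-19 to 2092-01-01.
30 days remain in January 2092 after the 1st (31 − 1).
February 2092: 29 days (leap year).
March 2092: 31 days.
April 2092: 30 days.
May 2092: 31 days.
Then 24 days into June 2092.
Total: 30 + 29 + 31 + 30 + 31 + 24 = 175.

175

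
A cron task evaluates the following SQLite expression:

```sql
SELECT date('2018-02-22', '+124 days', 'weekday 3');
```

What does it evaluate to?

2018-06-27

Applying '+124 days' to 2018-02-22: counting 124 days forward gives 2018-06-26.
`weekday 3` advances to the next Wednesday; 2018-06-26 is a Tuesday, so it moves forward to 2018-06-27.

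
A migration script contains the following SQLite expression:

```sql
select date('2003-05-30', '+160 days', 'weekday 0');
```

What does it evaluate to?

2003-11-09

Applying '+160 days' to 2003-05-30: counting 160 days forward gives 2003-11-06.
`weekday 0` advances to the next Sunday; 2003-11-06 is a Thursday, so it moves forward to 2003-11-09.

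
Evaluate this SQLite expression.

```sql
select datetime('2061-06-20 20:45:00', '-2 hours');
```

-2 hours from 2061-06-20 20:45:00 is 2061-06-20 18:45:00.

2061-06-20 18:45:00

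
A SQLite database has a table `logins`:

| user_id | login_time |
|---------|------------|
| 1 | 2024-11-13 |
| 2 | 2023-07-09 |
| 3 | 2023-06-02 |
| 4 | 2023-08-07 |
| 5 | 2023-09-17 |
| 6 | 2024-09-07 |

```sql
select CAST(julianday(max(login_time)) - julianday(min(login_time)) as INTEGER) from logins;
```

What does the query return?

MIN = 2023-06-02, MAX = 2024-11-13.
28 days remain in June 2023 after the 2nd (30 − 2).
Full months from July 2023 through October 2024 contribute their day counts.
Then 13 days into November 2024.
Total: 28 + 31 + 31 + 30 + 31 + 30 + 31 + 31 + 29 + 31 + 30 + 31 + 30 + 31 + 31 + 30 + 31 + 13 = 530.

530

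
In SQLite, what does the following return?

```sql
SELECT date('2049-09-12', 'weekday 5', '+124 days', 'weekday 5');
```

`weekday 5` advances to the next Friday; 2049-09-12 is a Sunday, so it moves forward to 2049-09-17.
Applying '+124 days' to 2049-09-17: counting 124 days forward gives 2050-01-19.
`weekday 5` advances to the next Friday; 2050-01-19 is a Wednesday, so it moves forward to 2050-01-21.

2050-01-21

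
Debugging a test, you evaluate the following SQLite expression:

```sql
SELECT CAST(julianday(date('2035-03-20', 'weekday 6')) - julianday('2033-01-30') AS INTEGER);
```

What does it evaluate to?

`weekday 6` advances to the next Saturday; 2035-03-20 is a Tuesday, so it moves forward to 2035-03-24.
1 day remains in January 2033 after the 30th (31 − 30).
Full months from February 2033 through February 2035 contribute their day counts.
Then 24 days into March 2035.
Total: 1 + 28 + 31 + 30 + 31 + 30 + 31 + 31 + 30 + 31 + 30 + 31 + 31 + 28 + 31 + 30 + 31 + 30 + 31 + 31 + 30 + 31 + 30 + 31 + 31 + 28 + 24 = 783.

783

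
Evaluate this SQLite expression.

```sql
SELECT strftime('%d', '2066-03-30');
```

30

`%d` extracts the 2-digit day of month: 30.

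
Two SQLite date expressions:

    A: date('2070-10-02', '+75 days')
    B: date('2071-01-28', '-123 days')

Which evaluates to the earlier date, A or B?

A = 2070-12-16.
B = 2070-09-27.
B is earlier.

B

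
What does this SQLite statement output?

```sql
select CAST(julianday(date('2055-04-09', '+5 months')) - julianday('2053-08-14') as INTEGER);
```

Adding +5 months to 2055-04-09 gives 2055-09-09.
17 days remain in August 2053 after the 14th (31 − 14).
Full months from September 2053 through August 2055 contribute their day counts.
Then 9 days into September 2055.
Total: 17 + 30 + 31 + 30 + 31 + 31 + 28 + 31 + 30 + 31 + 30 + 31 + 31 + 30 + 31 + 30 + 31 + 31 + 28 + 31 + 30 + 31 + 30 + 31 + 31 + 9 = 756.

756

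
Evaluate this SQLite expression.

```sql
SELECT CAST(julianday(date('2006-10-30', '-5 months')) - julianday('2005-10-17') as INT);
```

Adding -5 months to 2006-10-30 gives 2006-05-30.
14 days remain in October 2005 after the 17th (31 − 17).
Full months from November 2005 through April 2006 contribute their day counts.
Then 30 days into May 2006.
Total: 14 + 30 + 31 + 31 + 28 + 31 + 30 + 30 = 225.

225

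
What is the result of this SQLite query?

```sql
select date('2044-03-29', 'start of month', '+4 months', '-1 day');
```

`start of month` rewinds 2044-03-29 to 2044-03-01.
Adding +4 months to 2044-03-01 gives 2044-07-01.
Going back 1 day from 2044-07-01 reaches 2044-06-30 (last day of June, 30 days).

2044-06-30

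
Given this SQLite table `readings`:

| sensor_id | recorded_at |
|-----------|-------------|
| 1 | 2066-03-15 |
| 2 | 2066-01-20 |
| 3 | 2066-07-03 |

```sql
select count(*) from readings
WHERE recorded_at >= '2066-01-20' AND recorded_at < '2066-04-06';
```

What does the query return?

Rows in [2066-01-20, 2066-04-06): 2066-03-15, 2066-01-20 → 2 rows.

2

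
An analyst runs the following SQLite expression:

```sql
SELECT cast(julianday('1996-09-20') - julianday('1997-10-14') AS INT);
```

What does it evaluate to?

10 days remain in September 1996 after the 20th (30 − 20).
Full months from October 1996 through September 1997 contribute their day counts.
Then 14 days into October 1997.
Total: 10 + 31 + 30 + 31 + 31 + 28 + 31 + 30 + 31 + 30 + 31 + 31 + 30 + 14 = 389.
The subtraction is earlier − later, so the result is −389 → -389.

-389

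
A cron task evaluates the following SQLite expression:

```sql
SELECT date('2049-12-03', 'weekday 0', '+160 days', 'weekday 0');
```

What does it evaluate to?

`weekday 0` advances to the next Sunday; 2049-12-03 is a Friday, so it moves forward to 2049-12-05.
Applying '+160 days' to 2049-12-05: counting 160 days forward gives 2050-05-14.
`weekday 0` advances to the next Sunday; 2050-05-14 is a Saturday, so it moves forward to 2050-05-15.

2050-05-15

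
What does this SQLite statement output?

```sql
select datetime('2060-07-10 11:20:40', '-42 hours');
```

2060-07-08 17:20:40

-42 hours from 2060-07-10 11:20:40 is 2060-07-08 17:20:40 (crosses midnight).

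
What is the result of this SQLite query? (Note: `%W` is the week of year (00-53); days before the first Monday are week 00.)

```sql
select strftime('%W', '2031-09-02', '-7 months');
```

04

First apply '-7 months': 2031-09-02 → 2031-02-02.
2031-02-02 is a Sunday. SQLite's %W counts Mondays since the year started; the result is 04.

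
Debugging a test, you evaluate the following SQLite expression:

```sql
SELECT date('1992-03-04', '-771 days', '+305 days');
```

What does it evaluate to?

1990-11-24

Applying '-771 days' to 1992-03-04: counting 771 days back gives 1990-01-23.
Applying '+305 days' to 1990-01-23: counting 305 days forward gives 1990-11-24.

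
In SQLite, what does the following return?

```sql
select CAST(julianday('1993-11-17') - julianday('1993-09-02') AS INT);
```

28 days remain in September 1993 after the 2nd (30 − 2).
October 1993: 31 days.
Then 17 days into November 1993.
Total: 28 + 31 + 17 = 76.

76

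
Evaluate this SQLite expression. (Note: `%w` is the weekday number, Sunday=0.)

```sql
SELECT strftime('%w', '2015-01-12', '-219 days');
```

6

First apply '-219 days': 2015-01-12 → 2014-06-07.
2014-06-07 is a Saturday; with Sunday=0 that is 6.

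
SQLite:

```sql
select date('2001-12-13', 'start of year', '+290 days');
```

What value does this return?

`start of year` rewinds 2001-12-13 to 2001-01-01.
Applying '+290 days' to 2001-01-01: counting 290 days forward gives 2001-10-18.

2001-10-18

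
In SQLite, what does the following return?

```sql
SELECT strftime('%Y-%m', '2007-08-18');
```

`%Y-%m` extracts the year-month: 2007-08.

2007-08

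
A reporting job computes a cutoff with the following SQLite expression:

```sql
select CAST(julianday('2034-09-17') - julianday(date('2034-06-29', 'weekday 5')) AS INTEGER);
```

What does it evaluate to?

`weekday 5` advances to the next Friday; 2034-06-29 is a Thursday, so it moves forward to 2034-06-30.
0 days remain in June 2034 after the 30th (30 − 30).
July 2034: 31 days.
August 2034: 31 days.
Then 17 days into September 2034.
Total: 0 + 31 + 31 + 17 = 79.

79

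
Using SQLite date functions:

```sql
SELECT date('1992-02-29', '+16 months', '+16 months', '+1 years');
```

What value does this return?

1995-10-29

Adding +16 months to 1992-02-29 gives 1993-06-29.
Adding +16 months to 1993-06-29 gives 1994-10-29.
Adding +1 year to 1994-10-29 gives 1995-10-29.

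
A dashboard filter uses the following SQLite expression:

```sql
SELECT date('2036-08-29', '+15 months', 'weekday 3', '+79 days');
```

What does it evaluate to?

Adding +15 months to 2036-08-29 gives 2037-11-29.
`weekday 3` advances to the next Wednesday; 2037-11-29 is a Sunday, so it moves forward to 2037-12-02.
Applying '+79 days' to 2037-12-02: counting 79 days forward gives 2038-02-19.

2038-02-19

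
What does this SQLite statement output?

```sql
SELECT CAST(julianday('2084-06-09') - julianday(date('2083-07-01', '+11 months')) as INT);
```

8

Adding +11 months to 2083-07-01 gives 2084-06-01.
Both dates are in June 2084: 9 − 1 = 8.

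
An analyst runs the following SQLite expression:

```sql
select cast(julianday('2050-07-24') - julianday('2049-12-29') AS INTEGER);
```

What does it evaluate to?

207

2 days remain in December 2049 after the 29th (31 − 29).
Full months from January 2050 through June 2050 contribute their day counts.
Then 24 days into July 2050.
Total: 2 + 31 + 28 + 31 + 30 + 31 + 30 + 24 = 207.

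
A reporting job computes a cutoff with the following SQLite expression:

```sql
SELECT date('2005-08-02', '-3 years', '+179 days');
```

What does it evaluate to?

Adding -3 years to 2005-08-02 gives 2002-08-02.
Applying '+179 days' to 2002-08-02: counting 179 days forward gives 2003-01-28.

2003-01-28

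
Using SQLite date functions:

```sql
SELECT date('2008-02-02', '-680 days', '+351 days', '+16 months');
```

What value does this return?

Applying '-680 days' to 2008-02-02: counting 680 days back gives 2006-03-24.
Applying '+351 days' to 2006-03-24: counting 351 days forward gives 2007-03-10.
Adding +16 months to 2007-03-10 gives 2008-07-10.

2008-07-10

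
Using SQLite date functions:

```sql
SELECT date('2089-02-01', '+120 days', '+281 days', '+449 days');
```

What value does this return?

2091-06-01

Applying '+120 days' to 2089-02-01: counting 120 days forward gives 2089-06-01.
Applying '+281 days' to 2089-06-01: counting 281 days forward gives 2090-03-09.
Applying '+449 days' to 2090-03-09: counting 449 days forward gives 2091-06-01.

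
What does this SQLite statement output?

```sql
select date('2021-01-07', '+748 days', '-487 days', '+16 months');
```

Applying '+748 days' to 2021-01-07: counting 748 days forward gives 2023-01-25.
Applying '-487 days' to 2023-01-25: counting 487 days back gives 2021-09-25.
Adding +16 months to 2021-09-25 gives 2023-01-25.

2023-01-25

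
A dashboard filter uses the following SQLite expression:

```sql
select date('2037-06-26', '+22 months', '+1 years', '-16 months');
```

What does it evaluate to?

Adding +22 months to 2037-06-26 gives 2039-04-26.
Adding +1 year to 2039-04-26 gives 2040-04-26.
Adding -16 months to 2040-04-26 gives 2038-12-26.

2038-12-26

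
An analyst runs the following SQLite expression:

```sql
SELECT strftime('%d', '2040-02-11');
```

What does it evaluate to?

`%d` extracts the 2-digit day of month: 11.

11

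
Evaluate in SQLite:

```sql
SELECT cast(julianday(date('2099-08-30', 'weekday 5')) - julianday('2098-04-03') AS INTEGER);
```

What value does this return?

`weekday 5` advances to the next Friday; 2099-08-30 is a Sunday, so it moves forward to 2099-09-04.
27 days remain in April 2098 after the 3rd (30 − 3).
Full months from May 2098 through August 2099 contribute their day counts.
Then 4 days into September 2099.
Total: 27 + 31 + 30 + 31 + 31 + 30 + 31 + 30 + 31 + 31 + 28 + 31 + 30 + 31 + 30 + 31 + 31 + 4 = 519.

519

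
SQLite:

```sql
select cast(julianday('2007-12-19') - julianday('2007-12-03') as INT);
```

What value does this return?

16

Both dates are in December 2007: 19 − 3 = 16.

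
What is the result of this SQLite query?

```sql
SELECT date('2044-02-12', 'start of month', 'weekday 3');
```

2044-02-03

`start of month` rewinds 2044-02-12 to 2044-02-01.
`weekday 3` advances to the next Wednesday; 2044-02-01 is a Monday, so it moves forward to 2044-02-03.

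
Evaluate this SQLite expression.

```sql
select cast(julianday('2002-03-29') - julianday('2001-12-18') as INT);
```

101

13 days remain in December 2001 after the 18th (31 − 18).
January 2002: 31 days.
February 2002: 28 days.
Then 29 days into March 2002.
Total: 13 + 31 + 28 + 29 = 101.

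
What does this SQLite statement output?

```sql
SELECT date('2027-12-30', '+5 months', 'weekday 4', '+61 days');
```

2028-08-01

Adding +5 months to 2027-12-30 gives 2028-05-30.
`weekday 4` advances to the next Thursday; 2028-05-30 is a Tuesday, so it moves forward to 2028-06-01.
Applying '+61 days' to 2028-06-01: counting 61 days forward gives 2028-08-01.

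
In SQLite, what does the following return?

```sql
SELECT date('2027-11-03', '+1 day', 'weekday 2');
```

Advancing 1 more day within November lands on 2027-11-04.
`weekday 2` advances to the next Tuesday; 2027-11-04 is a Thursday, so it moves forward to 2027-11-09.

2027-11-09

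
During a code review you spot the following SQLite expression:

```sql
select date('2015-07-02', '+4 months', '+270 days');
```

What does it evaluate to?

2016-07-29

Adding +4 months to 2015-07-02 gives 2015-11-02.
Applying '+270 days' to 2015-11-02: counting 270 days forward gives 2016-07-29.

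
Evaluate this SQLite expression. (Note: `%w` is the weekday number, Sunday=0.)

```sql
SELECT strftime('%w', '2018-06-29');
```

5

2018-06-29 is a Friday; with Sunday=0 that is 5.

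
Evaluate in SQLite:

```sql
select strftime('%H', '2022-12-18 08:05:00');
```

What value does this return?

`%H` extracts the 2-digit hour (00-23): 08.

08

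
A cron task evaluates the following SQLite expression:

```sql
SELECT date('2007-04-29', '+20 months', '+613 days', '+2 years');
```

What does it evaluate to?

Adding +20 months to 2007-04-29 gives 2008-12-29.
Applying '+613 days' to 2008-12-29: counting 613 days forward gives 2010-09-03.
Adding +2 years to 2010-09-03 gives 2012-09-03.

2012-09-03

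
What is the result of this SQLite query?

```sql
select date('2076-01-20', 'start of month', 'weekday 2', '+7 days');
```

`start of month` rewinds 2076-01-20 to 2076-01-01.
`weekday 2` advances to the next Tuesday; 2076-01-01 is a Wednesday, so it moves forward to 2076-01-07.
Advancing 7 more days within January lands on 2076-01-14.

2076-01-14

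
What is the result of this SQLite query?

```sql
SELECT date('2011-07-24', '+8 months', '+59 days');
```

2012-05-22

Adding +8 months to 2011-07-24 gives 2012-03-24.
Applying '+59 days' to 2012-03-24: counting 59 days forward gives 2012-05-22.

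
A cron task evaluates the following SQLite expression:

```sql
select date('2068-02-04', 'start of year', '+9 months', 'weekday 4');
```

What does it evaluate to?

`start of year` rewinds 2068-02-04 to 2068-01-01.
Adding +9 months to 2068-01-01 gives 2068-10-01.
`weekday 4` advances to the next Thursday; 2068-10-01 is a Monday, so it moves forward to 2068-10-04.

2068-10-04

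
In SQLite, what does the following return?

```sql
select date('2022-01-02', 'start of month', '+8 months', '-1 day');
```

2022-08-31

`start of month` rewinds 2022-01-02 to 2022-01-01.
Adding +8 months to 2022-01-01 gives 2022-09-01.
Going back 1 day from 2022-09-01 reaches 2022-08-31 (last day of August, 31 days).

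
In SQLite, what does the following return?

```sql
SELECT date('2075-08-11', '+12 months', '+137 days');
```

Adding +12 months to 2075-08-11 gives 2076-08-11.
Applying '+137 days' to 2076-08-11: counting 137 days forward gives 2076-12-26.

2076-12-26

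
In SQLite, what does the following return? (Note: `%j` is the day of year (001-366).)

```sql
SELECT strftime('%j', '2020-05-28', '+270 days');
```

First apply '+270 days': 2020-05-28 → 2021-02-22.
Day-of-year for 2021-02-22: days since 2021-01-01 inclusive = 53, zero-padded to 053.

053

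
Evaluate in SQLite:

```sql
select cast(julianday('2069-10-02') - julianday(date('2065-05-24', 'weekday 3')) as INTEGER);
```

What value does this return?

`weekday 3` advances to the next Wednesday; 2065-05-24 is a Sunday, so it moves forward to 2065-05-27.
4 days remain in May 2065 after the 27th (31 − 27).
Full months from June 2065 through September 2069 contribute their day counts.
Then 2 days into October 2069.
Total: 4 + 30 + 31 + 31 + 30 + 31 + 30 + 31 + 31 + 28 + 31 + 30 + 31 + 30 + 31 + 31 + 30 + 31 + 30 + 31 + 31 + 28 + 31 + 30 + 31 + 30 + 31 + 31 + 30 + 31 + 30 + 31 + 31 + 29 + 31 + 30 + 31 + 30 + 31 + 31 + 30 + 31 + 30 + 31 + 31 + 28 + 31 + 30 + 31 + 30 + 31 + 31 + 30 + 2 = 1589.

1589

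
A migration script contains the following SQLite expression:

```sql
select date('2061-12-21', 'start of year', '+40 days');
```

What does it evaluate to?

2061-02-10

`start of year` rewinds 2061-12-21 to 2061-01-01.
January 2061 has 31 days; 30 remain after the 1st, so 31 days reach 2061-02-01.
Advancing 9 more days within February lands on 2061-02-10.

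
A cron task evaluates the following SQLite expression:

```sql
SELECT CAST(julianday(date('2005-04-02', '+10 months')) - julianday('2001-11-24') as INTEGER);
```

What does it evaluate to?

1531

Adding +10 months to 2005-04-02 gives 2006-02-02.
6 days remain in November 2001 after the 24th (30 − 24).
Full months from December 2001 through January 2006 contribute their day counts.
Then 2 days into February 2006.
Total: 6 + 31 + 31 + 28 + 31 + 30 + 31 + 30 + 31 + 31 + 30 + 31 + 30 + 31 + 31 + 28 + 31 + 30 + 31 + 30 + 31 + 31 + 30 + 31 + 30 + 31 + 31 + 29 + 31 + 30 + 31 + 30 + 31 + 31 + 30 + 31 + 30 + 31 + 31 + 28 + 31 + 30 + 31 + 30 + 31 + 31 + 30 + 31 + 30 + 31 + 31 + 2 = 1531.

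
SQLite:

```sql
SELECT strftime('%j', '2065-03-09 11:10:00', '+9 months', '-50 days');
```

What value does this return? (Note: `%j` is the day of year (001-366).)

First apply '+9 months', '-50 days': 2065-03-09 11:10:00 → 2065-10-20 11:10:00.
Day-of-year for 2065-10-20: days since 2065-01-01 inclusive = 293, zero-padded to 293.

293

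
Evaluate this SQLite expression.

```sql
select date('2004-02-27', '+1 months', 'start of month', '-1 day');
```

2004-02-29

Adding +1 month to 2004-02-27 gives 2004-03-27.
`start of month` rewinds 2004-03-27 to 2004-03-01.
Going back 1 day from 2004-03-01 reaches 2004-02-29 (last day of February, 29 days).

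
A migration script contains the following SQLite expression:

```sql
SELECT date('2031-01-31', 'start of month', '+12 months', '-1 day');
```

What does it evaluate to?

`start of month` rewinds 2031-01-31 to 2031-01-01.
Adding +12 months to 2031-01-01 gives 2032-01-01.
Going back 1 day from 2032-01-01 reaches 2031-12-31 (last day of December, 31 days).

2031-12-31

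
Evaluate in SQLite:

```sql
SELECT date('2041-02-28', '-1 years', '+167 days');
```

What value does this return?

Adding -1 year to 2041-02-28 gives 2040-02-28.
Applying '+167 days' to 2040-02-28: counting 167 days forward gives 2040-08-13.

2040-08-13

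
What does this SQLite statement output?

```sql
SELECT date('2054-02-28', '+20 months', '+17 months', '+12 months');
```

2058-03-28

Adding +20 months to 2054-02-28 gives 2055-10-28.
Adding +17 months to 2055-10-28 gives 2057-03-28.
Adding +12 months to 2057-03-28 gives 2058-03-28.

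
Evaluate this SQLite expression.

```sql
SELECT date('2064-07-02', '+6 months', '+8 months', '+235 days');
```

2066-04-25

Adding +6 months to 2064-07-02 gives 2065-01-02.
Adding +8 months to 2065-01-02 gives 2065-09-02.
Applying '+235 days' to 2065-09-02: counting 235 days forward gives 2066-04-25.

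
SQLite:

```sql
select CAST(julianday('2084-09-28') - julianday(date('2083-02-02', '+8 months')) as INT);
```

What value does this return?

Adding +8 months to 2083-02-02 gives 2083-10-02.
29 days remain in October 2083 after the 2nd (31 − 2).
Full months from November 2083 through August 2084 contribute their day counts.
Then 28 days into September 2084.
Total: 29 + 30 + 31 + 31 + 29 + 31 + 30 + 31 + 30 + 31 + 31 + 28 = 362.

362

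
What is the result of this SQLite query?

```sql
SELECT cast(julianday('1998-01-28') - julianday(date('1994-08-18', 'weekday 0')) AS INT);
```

`weekday 0` advances to the next Sunday; 1994-08-18 is a Thursday, so it moves forward to 1994-08-21.
10 days remain in August 1994 after the 21st (31 − 21).
Full months from September 1994 through December 1997 contribute their day counts.
Then 28 days into January 1998.
Total: 10 + 30 + 31 + 30 + 31 + 31 + 28 + 31 + 30 + 31 + 30 + 31 + 31 + 30 + 31 + 30 + 31 + 31 + 29 + 31 + 30 + 31 + 30 + 31 + 31 + 30 + 31 + 30 + 31 + 31 + 28 + 31 + 30 + 31 + 30 + 31 + 31 + 30 + 31 + 30 + 31 + 28 = 1256.

1256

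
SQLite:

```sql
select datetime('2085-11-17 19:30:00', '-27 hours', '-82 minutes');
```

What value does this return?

2085-11-16 15:08:00

-27 hours from 2085-11-17 19:30:00 is 2085-11-16 16:30:00 (crosses midnight).
82 minutes = 1h 22m; -82 minutes from 2085-11-16 16:30:00 is 2085-11-16 15:08:00.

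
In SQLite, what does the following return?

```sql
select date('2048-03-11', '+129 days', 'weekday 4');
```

2048-07-23

Applying '+129 days' to 2048-03-11: counting 129 days forward gives 2048-07-18.
`weekday 4` advances to the next Thursday; 2048-07-18 is a Saturday, so it moves forward to 2048-07-23.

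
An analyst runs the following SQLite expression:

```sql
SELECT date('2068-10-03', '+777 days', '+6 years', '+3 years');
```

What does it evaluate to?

Applying '+777 days' to 2068-10-03: counting 777 days forward gives 2070-11-19.
Adding +6 years to 2070-11-19 gives 2076-11-19.
Adding +3 years to 2076-11-19 gives 2079-11-19.

2079-11-19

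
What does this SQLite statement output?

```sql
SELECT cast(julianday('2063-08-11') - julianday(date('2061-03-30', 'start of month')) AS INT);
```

`start of month` rewinds 2061-03-30 to 2061-03-01.
30 days remain in March 2061 after the 1st (31 − 1).
Full months from April 2061 through July 2063 contribute their day counts.
Then 11 days into August 2063.
Total: 30 + 30 + 31 + 30 + 31 + 31 + 30 + 31 + 30 + 31 + 31 + 28 + 31 + 30 + 31 + 30 + 31 + 31 + 30 + 31 + 30 + 31 + 31 + 28 + 31 + 30 + 31 + 30 + 31 + 11 = 893.

893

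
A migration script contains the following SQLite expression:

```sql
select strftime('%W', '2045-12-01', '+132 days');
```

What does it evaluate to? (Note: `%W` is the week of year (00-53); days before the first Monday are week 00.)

15

First apply '+132 days': 2045-12-01 → 2046-04-12.
2046-04-12 is a Thursday. SQLite's %W counts Mondays since the year started; the result is 15.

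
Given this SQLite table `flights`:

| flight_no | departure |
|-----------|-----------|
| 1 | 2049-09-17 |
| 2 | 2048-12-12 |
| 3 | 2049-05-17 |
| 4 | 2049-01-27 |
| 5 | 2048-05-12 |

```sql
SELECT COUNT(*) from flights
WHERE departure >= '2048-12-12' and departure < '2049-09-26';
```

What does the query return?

4

Rows in [2048-12-12, 2049-09-26): 2049-09-17, 2048-12-12, 2049-05-17, 2049-01-27 → 4 rows.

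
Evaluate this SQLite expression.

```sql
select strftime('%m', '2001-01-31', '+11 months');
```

12

First apply '+11 months': 2001-01-31 → 2001-12-31.
`%m` extracts the 2-digit month (01-12): 12.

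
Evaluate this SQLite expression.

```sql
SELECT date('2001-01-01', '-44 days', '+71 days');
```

Applying '-44 days' to 2001-01-01: counting 44 days back gives 2000-11-18.
Applying '+71 days' to 2000-11-18: counting 71 days forward gives 2001-01-28.

2001-01-28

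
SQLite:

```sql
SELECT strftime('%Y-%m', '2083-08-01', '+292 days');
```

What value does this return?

First apply '+292 days': 2083-08-01 → 2084-05-19.
`%Y-%m` extracts the year-month: 2084-05.

2084-05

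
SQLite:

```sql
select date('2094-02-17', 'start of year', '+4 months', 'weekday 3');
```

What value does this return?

2094-05-05

`start of year` rewinds 2094-02-17 to 2094-01-01.
Adding +4 months to 2094-01-01 gives 2094-05-01.
`weekday 3` advances to the next Wednesday; 2094-05-01 is a Saturday, so it moves forward to 2094-05-05.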